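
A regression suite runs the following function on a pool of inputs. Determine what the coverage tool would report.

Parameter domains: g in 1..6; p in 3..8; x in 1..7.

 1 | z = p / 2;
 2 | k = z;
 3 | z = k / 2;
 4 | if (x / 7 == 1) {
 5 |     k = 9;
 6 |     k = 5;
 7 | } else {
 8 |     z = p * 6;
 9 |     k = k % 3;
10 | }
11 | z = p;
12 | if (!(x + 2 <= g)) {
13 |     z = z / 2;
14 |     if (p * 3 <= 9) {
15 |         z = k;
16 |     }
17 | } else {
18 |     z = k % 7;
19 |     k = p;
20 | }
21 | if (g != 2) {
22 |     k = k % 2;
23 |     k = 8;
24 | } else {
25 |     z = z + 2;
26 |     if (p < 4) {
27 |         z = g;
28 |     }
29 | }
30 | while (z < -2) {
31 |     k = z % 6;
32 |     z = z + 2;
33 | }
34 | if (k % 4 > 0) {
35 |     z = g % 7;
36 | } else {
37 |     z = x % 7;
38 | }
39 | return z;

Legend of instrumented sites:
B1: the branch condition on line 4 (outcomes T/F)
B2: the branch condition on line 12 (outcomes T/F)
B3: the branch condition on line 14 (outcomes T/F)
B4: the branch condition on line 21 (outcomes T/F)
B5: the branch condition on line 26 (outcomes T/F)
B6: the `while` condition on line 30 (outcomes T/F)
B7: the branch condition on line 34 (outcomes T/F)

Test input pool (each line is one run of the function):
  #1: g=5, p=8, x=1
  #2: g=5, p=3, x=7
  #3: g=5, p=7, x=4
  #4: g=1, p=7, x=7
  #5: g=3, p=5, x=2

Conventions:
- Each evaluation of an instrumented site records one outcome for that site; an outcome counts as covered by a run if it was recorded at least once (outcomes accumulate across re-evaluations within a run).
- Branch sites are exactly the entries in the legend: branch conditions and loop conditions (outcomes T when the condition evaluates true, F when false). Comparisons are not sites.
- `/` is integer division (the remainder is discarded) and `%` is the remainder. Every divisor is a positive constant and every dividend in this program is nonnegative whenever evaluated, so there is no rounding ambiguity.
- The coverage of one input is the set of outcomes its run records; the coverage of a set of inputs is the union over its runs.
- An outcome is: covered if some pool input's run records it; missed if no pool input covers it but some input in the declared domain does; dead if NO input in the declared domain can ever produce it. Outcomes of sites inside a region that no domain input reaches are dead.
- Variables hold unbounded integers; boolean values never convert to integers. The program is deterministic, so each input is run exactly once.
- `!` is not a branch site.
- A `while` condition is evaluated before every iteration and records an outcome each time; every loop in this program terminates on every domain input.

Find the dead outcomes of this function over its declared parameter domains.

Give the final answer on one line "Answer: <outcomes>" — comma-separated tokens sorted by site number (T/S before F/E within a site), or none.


exhaustive pass over the 252-input domain:
  B6=T: zero occurrences over every domain input -> dead
  reachable outcomes have witnesses, e.g. B1=T (e.g. g=1, p=3, x=7), B1=F (e.g. g=1, p=3, x=1), B2=T (e.g. g=1, p=3, x=1), B2=F (e.g. g=3, p=3, x=1)
Answer: B6=T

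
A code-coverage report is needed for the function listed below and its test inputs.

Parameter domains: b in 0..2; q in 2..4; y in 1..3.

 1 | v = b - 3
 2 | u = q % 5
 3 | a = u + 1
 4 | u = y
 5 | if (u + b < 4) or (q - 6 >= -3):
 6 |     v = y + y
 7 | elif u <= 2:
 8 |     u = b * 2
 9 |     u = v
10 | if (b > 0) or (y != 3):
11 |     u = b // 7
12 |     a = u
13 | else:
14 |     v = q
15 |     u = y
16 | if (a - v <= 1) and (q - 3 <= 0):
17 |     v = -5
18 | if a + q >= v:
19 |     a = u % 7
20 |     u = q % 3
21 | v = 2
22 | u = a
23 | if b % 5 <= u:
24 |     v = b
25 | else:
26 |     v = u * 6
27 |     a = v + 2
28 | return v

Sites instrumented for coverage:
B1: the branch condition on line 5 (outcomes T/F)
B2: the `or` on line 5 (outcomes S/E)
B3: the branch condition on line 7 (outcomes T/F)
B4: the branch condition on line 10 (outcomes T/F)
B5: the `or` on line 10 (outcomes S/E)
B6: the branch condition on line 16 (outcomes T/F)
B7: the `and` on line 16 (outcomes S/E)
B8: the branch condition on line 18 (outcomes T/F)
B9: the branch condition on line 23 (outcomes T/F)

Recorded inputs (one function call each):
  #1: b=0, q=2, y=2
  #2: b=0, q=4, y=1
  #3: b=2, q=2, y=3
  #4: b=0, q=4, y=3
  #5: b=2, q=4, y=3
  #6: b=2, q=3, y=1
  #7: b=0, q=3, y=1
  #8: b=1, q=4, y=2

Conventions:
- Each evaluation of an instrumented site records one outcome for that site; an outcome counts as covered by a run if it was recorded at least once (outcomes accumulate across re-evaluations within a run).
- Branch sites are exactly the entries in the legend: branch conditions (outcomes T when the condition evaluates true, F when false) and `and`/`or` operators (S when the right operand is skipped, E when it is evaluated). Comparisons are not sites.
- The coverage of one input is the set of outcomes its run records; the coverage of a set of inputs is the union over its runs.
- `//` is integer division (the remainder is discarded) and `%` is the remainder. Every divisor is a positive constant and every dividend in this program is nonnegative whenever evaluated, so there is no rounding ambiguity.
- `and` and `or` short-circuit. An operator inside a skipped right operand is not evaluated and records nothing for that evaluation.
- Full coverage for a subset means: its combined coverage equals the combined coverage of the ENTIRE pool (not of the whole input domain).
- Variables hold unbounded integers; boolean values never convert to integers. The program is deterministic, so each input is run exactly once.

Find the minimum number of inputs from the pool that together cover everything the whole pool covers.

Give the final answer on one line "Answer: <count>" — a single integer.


input #1, b=0, q=2, y=2: events B2->S, B1->T, B5->E, B4->T, B7->E, B6->T, B8->T, B9->T; outcomes B1=T, B2=S, B4=T, B5=E, B6=T, B7=E, B8=T, B9=T
input #2, b=0, q=4, y=1: events B2->S, B1->T, B5->E, B4->T, B7->E, B6->F, B8->T, B9->T; outcomes B1=T, B2=S, B4=T, B5=E, B6=F, B7=E, B8=T, B9=T
input #3, b=2, q=2, y=3: events B2->E, B1->F, B3->F, B5->S, B4->T, B7->E, B6->T, B8->T, B9->F; outcomes B1=F, B2=E, B3=F, B4=T, B5=S, B6=T, B7=E, B8=T, B9=F
input #4, b=0, q=4, y=3: events B2->S, B1->T, B5->E, B4->F, B7->E, B6->F, B8->T, B9->T; outcomes B1=T, B2=S, B4=F, B5=E, B6=F, B7=E, B8=T, B9=T
input #5, b=2, q=4, y=3: events B2->E, B1->T, B5->S, B4->T, B7->E, B6->F, B8->F, B9->F; outcomes B1=T, B2=E, B4=T, B5=S, B6=F, B7=E, B8=F, B9=F
input #6, b=2, q=3, y=1: events B2->S, B1->T, B5->S, B4->T, B7->E, B6->T, B8->T, B9->F; outcomes B1=T, B2=S, B4=T, B5=S, B6=T, B7=E, B8=T, B9=F
input #7, b=0, q=3, y=1: events B2->S, B1->T, B5->E, B4->T, B7->E, B6->T, B8->T, B9->T; outcomes B1=T, B2=S, B4=T, B5=E, B6=T, B7=E, B8=T, B9=T
input #8, b=1, q=4, y=2: events B2->S, B1->T, B5->S, B4->T, B7->E, B6->F, B8->T, B9->F; outcomes B1=T, B2=S, B4=T, B5=S, B6=F, B7=E, B8=T, B9=F
union over all inputs: B1=T, B1=F, B2=S, B2=E, B3=F, B4=T, B4=F, B5=S, B5=E, B6=T, B6=F, B7=E, B8=T, B8=F, B9=T, B9=F (16 outcomes)
every size-1 subset falls short of the 16 outcomes (best: 9/16)
every size-2 subset falls short of the 16 outcomes (best: 15/16)
the canonical winner is {3, 4, 5}: size 3, full 16-outcome coverage, earliest index list among size-3 covers
Answer: 3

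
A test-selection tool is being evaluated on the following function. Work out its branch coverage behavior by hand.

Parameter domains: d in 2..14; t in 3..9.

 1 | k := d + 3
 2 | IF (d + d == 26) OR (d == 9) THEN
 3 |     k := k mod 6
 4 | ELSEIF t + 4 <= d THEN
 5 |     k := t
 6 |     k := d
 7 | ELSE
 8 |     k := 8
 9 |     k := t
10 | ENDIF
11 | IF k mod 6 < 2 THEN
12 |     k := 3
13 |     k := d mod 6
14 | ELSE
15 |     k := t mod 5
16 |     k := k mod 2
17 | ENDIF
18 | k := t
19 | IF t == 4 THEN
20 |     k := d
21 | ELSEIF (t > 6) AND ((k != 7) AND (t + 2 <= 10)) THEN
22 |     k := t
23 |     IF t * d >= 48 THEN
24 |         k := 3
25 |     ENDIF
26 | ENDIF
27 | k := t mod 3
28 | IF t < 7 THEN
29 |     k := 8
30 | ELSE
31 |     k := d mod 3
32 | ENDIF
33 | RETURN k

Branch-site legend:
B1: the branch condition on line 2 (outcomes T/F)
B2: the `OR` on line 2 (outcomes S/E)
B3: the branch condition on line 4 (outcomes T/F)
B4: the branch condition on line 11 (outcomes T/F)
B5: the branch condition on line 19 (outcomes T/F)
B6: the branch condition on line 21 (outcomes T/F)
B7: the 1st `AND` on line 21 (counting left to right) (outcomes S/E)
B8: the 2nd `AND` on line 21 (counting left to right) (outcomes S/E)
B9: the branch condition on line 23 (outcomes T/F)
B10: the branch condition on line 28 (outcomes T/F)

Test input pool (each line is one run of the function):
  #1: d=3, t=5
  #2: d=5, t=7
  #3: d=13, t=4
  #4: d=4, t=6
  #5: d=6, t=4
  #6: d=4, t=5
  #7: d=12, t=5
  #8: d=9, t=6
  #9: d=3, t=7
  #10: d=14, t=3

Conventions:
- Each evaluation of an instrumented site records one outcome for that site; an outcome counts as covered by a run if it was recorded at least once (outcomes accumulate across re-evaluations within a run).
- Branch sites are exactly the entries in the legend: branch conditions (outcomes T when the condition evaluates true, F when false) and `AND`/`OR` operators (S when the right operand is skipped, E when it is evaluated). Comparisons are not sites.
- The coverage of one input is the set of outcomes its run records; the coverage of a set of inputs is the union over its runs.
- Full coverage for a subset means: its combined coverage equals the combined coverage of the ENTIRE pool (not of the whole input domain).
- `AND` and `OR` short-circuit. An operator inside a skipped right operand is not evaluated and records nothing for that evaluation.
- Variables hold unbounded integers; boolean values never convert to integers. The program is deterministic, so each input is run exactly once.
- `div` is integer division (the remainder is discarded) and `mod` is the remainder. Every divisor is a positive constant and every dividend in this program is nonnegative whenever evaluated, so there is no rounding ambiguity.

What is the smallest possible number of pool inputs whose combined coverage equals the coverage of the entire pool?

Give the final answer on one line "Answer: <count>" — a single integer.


input #1, d=3, t=5: events B2->E, B1->F, B3->F, B4->F, B5->F, B7->S, B6->F, B10->T; outcomes B1=F, B2=E, B3=F, B4=F, B5=F, B6=F, B7=S, B10=T
input #2, d=5, t=7: events B2->E, B1->F, B3->F, B4->T, B5->F, B7->E, B8->S, B6->F, B10->F; outcomes B1=F, B2=E, B3=F, B4=T, B5=F, B6=F, B7=E, B8=S, B10=F
input #3, d=13, t=4: events B2->S, B1->T, B4->F, B5->T, B10->T; outcomes B1=T, B2=S, B4=F, B5=T, B10=T
input #4, d=4, t=6: events B2->E, B1->F, B3->F, B4->T, B5->F, B7->S, B6->F, B10->T; outcomes B1=F, B2=E, B3=F, B4=T, B5=F, B6=F, B7=S, B10=T
input #5, d=6, t=4: events B2->E, B1->F, B3->F, B4->F, B5->T, B10->T; outcomes B1=F, B2=E, B3=F, B4=F, B5=T, B10=T
input #6, d=4, t=5: events B2->E, B1->F, B3->F, B4->F, B5->F, B7->S, B6->F, B10->T; outcomes B1=F, B2=E, B3=F, B4=F, B5=F, B6=F, B7=S, B10=T
input #7, d=12, t=5: events B2->E, B1->F, B3->T, B4->T, B5->F, B7->S, B6->F, B10->T; outcomes B1=F, B2=E, B3=T, B4=T, B5=F, B6=F, B7=S, B10=T
input #8, d=9, t=6: events B2->E, B1->T, B4->T, B5->F, B7->S, B6->F, B10->T; outcomes B1=T, B2=E, B4=T, B5=F, B6=F, B7=S, B10=T
input #9, d=3, t=7: events B2->E, B1->F, B3->F, B4->T, B5->F, B7->E, B8->S, B6->F, B10->F; outcomes B1=F, B2=E, B3=F, B4=T, B5=F, B6=F, B7=E, B8=S, B10=F
input #10, d=14, t=3: events B2->E, B1->F, B3->T, B4->F, B5->F, B7->S, B6->F, B10->T; outcomes B1=F, B2=E, B3=T, B4=F, B5=F, B6=F, B7=S, B10=T
the full pool covers 16 outcomes: B1=T, B1=F, B2=S, B2=E, B3=T, B3=F, B4=T, B4=F, B5=T, B5=F, B6=F, B7=S, B7=E, B8=S, B10=T, B10=F
every size-1 subset falls short of the 16 outcomes (best: 9/16)
every size-2 subset falls short of the 16 outcomes (best: 14/16)
the canonical winner is {2, 3, 7}: size 3, full 16-outcome coverage, earliest index list among size-3 covers
Answer: 3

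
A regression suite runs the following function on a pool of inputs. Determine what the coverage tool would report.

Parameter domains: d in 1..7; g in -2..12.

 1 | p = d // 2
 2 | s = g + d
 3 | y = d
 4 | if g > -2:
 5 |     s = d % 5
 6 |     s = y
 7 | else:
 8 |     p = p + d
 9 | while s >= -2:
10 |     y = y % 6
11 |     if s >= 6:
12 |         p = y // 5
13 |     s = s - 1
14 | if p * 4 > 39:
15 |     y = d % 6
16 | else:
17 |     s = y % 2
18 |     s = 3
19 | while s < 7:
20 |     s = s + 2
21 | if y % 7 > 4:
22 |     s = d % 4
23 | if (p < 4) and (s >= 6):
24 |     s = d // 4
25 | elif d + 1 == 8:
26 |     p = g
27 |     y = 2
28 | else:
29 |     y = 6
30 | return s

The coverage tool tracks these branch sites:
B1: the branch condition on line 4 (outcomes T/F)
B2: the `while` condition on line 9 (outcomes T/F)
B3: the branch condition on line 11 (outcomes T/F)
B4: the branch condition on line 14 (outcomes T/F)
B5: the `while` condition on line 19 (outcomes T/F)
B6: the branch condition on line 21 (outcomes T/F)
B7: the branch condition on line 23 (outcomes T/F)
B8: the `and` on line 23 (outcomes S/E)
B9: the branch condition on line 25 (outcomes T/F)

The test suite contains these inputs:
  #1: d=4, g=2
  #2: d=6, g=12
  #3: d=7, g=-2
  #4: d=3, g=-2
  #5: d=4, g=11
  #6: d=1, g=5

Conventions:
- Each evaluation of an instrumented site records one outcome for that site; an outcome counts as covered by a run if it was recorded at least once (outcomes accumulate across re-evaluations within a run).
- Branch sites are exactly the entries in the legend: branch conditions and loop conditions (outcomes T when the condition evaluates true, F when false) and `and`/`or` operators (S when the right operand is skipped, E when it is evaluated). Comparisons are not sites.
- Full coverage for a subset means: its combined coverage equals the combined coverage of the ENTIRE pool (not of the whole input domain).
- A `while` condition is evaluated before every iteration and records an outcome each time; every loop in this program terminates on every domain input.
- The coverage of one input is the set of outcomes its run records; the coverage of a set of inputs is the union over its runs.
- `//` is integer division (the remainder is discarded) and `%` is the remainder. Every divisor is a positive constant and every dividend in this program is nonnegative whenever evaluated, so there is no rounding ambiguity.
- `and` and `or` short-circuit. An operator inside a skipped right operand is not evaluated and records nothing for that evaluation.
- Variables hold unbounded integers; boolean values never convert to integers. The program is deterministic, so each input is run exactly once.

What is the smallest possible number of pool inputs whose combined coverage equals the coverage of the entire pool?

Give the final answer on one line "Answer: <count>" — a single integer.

test 1 (d=4, g=2) fires B1->T, B2->T, B3->F, B2->T, B3->F, B2->T, B3->F, B2->T, B3->F, B2->T, B3->F, B2->T, B3->F, B2->T, ...; hits B1=T, B2=T, B2=F, B3=F, B4=F, B5=T, B5=F, B6=F, B7=T, B8=E
test 2 (d=6, g=12) fires B1->T, B2->T, B3->T, B2->T, B3->F, B2->T, B3->F, B2->T, B3->F, B2->T, B3->F, B2->T, B3->F, B2->T, ...; hits B1=T, B2=T, B2=F, B3=T, B3=F, B4=F, B5=T, B5=F, B6=F, B7=T, B8=E
test 3 (d=7, g=-2) fires B1->F, B2->T, B3->F, B2->T, B3->F, B2->T, B3->F, B2->T, B3->F, B2->T, B3->F, B2->T, B3->F, B2->T, ...; hits B1=F, B2=T, B2=F, B3=F, B4=T, B5=T, B5=F, B6=F, B7=F, B8=S, B9=T
test 4 (d=3, g=-2) fires B1->F, B2->T, B3->F, B2->T, B3->F, B2->T, B3->F, B2->T, B3->F, B2->F, B4->F, B5->T, B5->T, B5->F, ...; hits B1=F, B2=T, B2=F, B3=F, B4=F, B5=T, B5=F, B6=F, B7=F, B8=S, B9=F
test 5 (d=4, g=11) fires B1->T, B2->T, B3->F, B2->T, B3->F, B2->T, B3->F, B2->T, B3->F, B2->T, B3->F, B2->T, B3->F, B2->T, ...; hits B1=T, B2=T, B2=F, B3=F, B4=F, B5=T, B5=F, B6=F, B7=T, B8=E
test 6 (d=1, g=5) fires B1->T, B2->T, B3->F, B2->T, B3->F, B2->T, B3->F, B2->T, B3->F, B2->F, B4->F, B5->T, B5->T, B5->F, ...; hits B1=T, B2=T, B2=F, B3=F, B4=F, B5=T, B5=F, B6=F, B7=T, B8=E
union over all inputs: B1=T, B1=F, B2=T, B2=F, B3=T, B3=F, B4=T, B4=F, B5=T, B5=F, B6=F, B7=T, B7=F, B8=S, B8=E, B9=T, B9=F (17 outcomes)
no size-1 subset reaches all 17 outcomes (best union: 11/17)
no size-2 subset reaches all 17 outcomes (best union: 16/17)
inputs {2, 3, 4} (size 3) cover everything; no size-3 subset with a lexicographically smaller index list covers all 17

Answer: 3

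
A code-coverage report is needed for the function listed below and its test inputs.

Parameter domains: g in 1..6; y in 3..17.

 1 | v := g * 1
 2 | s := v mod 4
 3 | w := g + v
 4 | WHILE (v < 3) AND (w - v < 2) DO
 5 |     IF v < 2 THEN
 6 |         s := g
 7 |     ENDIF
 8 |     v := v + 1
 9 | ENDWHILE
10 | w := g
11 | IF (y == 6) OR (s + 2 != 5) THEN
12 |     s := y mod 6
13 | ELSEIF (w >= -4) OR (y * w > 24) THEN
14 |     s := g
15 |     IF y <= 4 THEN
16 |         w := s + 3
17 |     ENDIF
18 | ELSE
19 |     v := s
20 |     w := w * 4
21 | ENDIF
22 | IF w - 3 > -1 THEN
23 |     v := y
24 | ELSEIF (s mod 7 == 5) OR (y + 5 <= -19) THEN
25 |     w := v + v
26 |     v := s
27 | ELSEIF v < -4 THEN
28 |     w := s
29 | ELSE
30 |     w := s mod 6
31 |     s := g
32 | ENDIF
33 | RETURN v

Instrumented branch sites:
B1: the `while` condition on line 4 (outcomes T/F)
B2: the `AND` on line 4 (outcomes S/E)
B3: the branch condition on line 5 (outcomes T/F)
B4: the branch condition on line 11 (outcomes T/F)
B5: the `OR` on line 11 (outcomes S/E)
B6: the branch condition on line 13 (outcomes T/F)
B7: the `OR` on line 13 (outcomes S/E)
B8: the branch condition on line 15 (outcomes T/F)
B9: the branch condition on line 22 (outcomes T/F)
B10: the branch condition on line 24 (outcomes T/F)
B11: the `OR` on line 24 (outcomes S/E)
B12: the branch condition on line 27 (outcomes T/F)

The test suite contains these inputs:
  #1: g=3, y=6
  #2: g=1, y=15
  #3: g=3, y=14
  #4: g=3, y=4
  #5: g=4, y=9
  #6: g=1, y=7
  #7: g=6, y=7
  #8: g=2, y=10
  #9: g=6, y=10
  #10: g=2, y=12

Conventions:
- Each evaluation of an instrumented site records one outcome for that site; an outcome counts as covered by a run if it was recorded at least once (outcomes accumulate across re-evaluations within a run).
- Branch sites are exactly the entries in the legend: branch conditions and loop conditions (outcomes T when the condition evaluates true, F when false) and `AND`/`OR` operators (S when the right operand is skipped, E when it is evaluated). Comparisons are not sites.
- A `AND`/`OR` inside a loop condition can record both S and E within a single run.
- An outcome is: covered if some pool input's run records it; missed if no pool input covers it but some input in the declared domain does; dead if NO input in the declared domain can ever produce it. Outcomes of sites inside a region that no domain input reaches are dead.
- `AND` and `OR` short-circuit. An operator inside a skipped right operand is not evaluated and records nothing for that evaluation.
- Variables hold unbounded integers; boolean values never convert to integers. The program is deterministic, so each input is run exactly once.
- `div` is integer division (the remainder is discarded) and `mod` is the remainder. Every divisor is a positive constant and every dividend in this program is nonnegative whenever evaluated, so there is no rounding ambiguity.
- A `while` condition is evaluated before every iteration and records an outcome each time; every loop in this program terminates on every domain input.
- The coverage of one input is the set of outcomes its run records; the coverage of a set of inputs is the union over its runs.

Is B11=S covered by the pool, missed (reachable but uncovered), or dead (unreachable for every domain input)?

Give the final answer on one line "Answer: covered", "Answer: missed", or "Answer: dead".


no pool input records B11=S
but domain input (g=1, y=5) does record it -> reachable, so missed
Answer: missed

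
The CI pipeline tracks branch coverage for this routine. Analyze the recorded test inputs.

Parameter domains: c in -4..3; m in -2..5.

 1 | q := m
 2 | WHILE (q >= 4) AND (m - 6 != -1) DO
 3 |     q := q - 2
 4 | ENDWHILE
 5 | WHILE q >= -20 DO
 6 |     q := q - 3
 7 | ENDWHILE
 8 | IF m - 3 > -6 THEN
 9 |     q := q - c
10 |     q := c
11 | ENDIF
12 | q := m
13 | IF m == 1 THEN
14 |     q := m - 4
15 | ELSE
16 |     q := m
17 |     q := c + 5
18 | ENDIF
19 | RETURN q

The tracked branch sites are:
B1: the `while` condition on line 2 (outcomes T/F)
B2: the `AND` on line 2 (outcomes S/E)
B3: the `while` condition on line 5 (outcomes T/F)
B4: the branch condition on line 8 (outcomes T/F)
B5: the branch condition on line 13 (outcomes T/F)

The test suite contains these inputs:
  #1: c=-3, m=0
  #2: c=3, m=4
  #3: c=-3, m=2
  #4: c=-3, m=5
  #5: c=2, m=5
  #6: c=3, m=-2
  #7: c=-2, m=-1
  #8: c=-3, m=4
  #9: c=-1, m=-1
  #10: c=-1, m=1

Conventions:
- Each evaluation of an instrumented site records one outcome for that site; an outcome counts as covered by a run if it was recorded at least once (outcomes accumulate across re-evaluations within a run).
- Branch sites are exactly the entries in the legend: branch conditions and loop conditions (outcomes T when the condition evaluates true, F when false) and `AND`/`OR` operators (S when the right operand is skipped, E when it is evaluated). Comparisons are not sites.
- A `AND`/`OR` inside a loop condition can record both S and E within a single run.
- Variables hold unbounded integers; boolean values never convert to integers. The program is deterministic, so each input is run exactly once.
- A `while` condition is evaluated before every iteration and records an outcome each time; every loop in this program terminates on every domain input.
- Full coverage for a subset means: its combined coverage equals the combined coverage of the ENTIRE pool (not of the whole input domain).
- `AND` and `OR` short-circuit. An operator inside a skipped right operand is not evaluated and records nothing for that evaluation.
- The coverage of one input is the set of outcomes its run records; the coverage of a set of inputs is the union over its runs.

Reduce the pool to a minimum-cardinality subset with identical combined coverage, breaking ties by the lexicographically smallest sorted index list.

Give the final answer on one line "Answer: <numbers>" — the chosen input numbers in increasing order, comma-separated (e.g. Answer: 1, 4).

test 1 (c=-3, m=0) fires B2->S, B1->F, B3->T, B3->T, B3->T, B3->T, B3->T, B3->T, B3->T, B3->F, B4->T, B5->F; hits B1=F, B2=S, B3=T, B3=F, B4=T, B5=F
test 2 (c=3, m=4) fires B2->E, B1->T, B2->S, B1->F, B3->T, B3->T, B3->T, B3->T, B3->T, B3->T, B3->T, B3->T, B3->F, B4->T, ...; hits B1=T, B1=F, B2=S, B2=E, B3=T, B3=F, B4=T, B5=F
test 3 (c=-3, m=2) fires B2->S, B1->F, B3->T, B3->T, B3->T, B3->T, B3->T, B3->T, B3->T, B3->T, B3->F, B4->T, B5->F; hits B1=F, B2=S, B3=T, B3=F, B4=T, B5=F
test 4 (c=-3, m=5) fires B2->E, B1->F, B3->T, B3->T, B3->T, B3->T, B3->T, B3->T, B3->T, B3->T, B3->T, B3->F, B4->T, B5->F; hits B1=F, B2=E, B3=T, B3=F, B4=T, B5=F
test 5 (c=2, m=5) fires B2->E, B1->F, B3->T, B3->T, B3->T, B3->T, B3->T, B3->T, B3->T, B3->T, B3->T, B3->F, B4->T, B5->F; hits B1=F, B2=E, B3=T, B3=F, B4=T, B5=F
test 6 (c=3, m=-2) fires B2->S, B1->F, B3->T, B3->T, B3->T, B3->T, B3->T, B3->T, B3->T, B3->F, B4->T, B5->F; hits B1=F, B2=S, B3=T, B3=F, B4=T, B5=F
test 7 (c=-2, m=-1) fires B2->S, B1->F, B3->T, B3->T, B3->T, B3->T, B3->T, B3->T, B3->T, B3->F, B4->T, B5->F; hits B1=F, B2=S, B3=T, B3=F, B4=T, B5=F
test 8 (c=-3, m=4) fires B2->E, B1->T, B2->S, B1->F, B3->T, B3->T, B3->T, B3->T, B3->T, B3->T, B3->T, B3->T, B3->F, B4->T, ...; hits B1=T, B1=F, B2=S, B2=E, B3=T, B3=F, B4=T, B5=F
test 9 (c=-1, m=-1) fires B2->S, B1->F, B3->T, B3->T, B3->T, B3->T, B3->T, B3->T, B3->T, B3->F, B4->T, B5->F; hits B1=F, B2=S, B3=T, B3=F, B4=T, B5=F
test 10 (c=-1, m=1) fires B2->S, B1->F, B3->T, B3->T, B3->T, B3->T, B3->T, B3->T, B3->T, B3->T, B3->F, B4->T, B5->T; hits B1=F, B2=S, B3=T, B3=F, B4=T, B5=T
the full pool covers 9 outcomes: B1=T, B1=F, B2=S, B2=E, B3=T, B3=F, B4=T, B5=T, B5=F
checked all size-1 subsets: none covers 9 outcomes (max 8/9)
size 2: inputs {2, 10} cover all 9 outcomes, and no lexicographically smaller subset of this size does

Answer: 2, 10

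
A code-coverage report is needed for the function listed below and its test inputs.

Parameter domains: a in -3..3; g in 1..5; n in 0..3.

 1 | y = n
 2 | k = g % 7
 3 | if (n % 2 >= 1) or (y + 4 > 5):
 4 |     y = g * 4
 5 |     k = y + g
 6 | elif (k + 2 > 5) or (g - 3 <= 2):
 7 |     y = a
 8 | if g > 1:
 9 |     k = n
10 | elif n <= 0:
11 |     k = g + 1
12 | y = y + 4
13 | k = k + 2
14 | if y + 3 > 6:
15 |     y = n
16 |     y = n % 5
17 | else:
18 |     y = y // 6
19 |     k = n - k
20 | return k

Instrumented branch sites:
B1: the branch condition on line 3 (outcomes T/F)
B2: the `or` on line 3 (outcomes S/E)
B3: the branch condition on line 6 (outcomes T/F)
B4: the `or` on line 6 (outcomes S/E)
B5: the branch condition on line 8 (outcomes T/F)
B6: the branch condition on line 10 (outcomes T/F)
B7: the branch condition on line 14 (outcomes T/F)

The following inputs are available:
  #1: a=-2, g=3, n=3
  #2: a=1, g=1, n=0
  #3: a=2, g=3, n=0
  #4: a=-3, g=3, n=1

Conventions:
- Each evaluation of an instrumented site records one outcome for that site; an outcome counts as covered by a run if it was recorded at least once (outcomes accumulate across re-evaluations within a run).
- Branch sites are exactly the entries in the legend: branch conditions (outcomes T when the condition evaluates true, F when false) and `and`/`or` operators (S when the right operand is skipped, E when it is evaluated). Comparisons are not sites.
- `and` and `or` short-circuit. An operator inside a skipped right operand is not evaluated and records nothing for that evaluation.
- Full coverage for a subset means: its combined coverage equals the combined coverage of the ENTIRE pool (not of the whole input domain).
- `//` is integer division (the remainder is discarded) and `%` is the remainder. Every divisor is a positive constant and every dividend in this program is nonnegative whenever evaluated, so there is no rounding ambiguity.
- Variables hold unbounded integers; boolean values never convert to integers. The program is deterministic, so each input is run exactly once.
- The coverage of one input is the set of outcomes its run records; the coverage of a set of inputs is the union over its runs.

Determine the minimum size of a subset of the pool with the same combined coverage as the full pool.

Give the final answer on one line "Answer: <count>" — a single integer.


input #1, a=-2, g=3, n=3: events B2->S, B1->T, B5->T, B7->T; outcomes B1=T, B2=S, B5=T, B7=T
input #2, a=1, g=1, n=0: events B2->E, B1->F, B4->E, B3->T, B5->F, B6->T, B7->T; outcomes B1=F, B2=E, B3=T, B4=E, B5=F, B6=T, B7=T
input #3, a=2, g=3, n=0: events B2->E, B1->F, B4->E, B3->T, B5->T, B7->T; outcomes B1=F, B2=E, B3=T, B4=E, B5=T, B7=T
input #4, a=-3, g=3, n=1: events B2->S, B1->T, B5->T, B7->T; outcomes B1=T, B2=S, B5=T, B7=T
union over all inputs: B1=T, B1=F, B2=S, B2=E, B3=T, B4=E, B5=T, B5=F, B6=T, B7=T (10 outcomes)
every size-1 subset falls short of the 10 outcomes (best: 7/10)
at size 2, {1, 2} reaches all 10 outcomes; every lexicographically earlier size-2 subset fails
Answer: 2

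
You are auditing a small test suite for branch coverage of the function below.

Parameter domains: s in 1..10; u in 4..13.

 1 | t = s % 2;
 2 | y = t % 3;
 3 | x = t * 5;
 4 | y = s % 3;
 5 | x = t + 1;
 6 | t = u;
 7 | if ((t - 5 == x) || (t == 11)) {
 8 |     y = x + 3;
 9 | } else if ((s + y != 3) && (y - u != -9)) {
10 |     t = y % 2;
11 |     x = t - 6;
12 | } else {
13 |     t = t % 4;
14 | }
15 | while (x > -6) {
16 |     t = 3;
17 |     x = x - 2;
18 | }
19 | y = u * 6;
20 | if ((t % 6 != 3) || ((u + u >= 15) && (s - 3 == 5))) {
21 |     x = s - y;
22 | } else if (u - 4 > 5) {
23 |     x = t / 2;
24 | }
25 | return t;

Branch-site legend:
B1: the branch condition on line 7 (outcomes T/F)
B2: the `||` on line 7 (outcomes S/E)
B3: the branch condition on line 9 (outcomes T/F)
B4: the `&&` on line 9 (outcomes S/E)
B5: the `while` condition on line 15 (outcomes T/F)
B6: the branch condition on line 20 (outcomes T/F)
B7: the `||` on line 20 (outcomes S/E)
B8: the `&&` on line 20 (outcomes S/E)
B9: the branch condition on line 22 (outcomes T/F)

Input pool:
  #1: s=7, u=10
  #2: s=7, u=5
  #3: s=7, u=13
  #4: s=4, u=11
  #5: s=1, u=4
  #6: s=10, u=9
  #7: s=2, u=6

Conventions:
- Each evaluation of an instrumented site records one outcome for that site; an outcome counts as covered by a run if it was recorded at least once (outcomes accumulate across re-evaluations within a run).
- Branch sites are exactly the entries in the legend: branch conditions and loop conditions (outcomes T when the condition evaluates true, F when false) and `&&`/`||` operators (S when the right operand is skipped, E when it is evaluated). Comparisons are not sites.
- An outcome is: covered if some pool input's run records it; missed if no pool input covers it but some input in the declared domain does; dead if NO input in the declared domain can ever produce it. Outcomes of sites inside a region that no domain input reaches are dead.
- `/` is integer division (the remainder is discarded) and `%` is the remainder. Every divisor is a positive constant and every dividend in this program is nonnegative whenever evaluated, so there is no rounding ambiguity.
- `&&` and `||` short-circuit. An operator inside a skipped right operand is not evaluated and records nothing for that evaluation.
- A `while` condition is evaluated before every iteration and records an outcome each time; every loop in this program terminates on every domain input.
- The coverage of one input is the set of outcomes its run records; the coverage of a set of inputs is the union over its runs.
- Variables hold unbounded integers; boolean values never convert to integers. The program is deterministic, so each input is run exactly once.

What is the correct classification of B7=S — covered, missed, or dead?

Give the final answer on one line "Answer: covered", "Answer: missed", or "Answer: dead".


no pool input records B7=S
but domain input (s=2, u=4) does record it -> reachable, so missed
Answer: missed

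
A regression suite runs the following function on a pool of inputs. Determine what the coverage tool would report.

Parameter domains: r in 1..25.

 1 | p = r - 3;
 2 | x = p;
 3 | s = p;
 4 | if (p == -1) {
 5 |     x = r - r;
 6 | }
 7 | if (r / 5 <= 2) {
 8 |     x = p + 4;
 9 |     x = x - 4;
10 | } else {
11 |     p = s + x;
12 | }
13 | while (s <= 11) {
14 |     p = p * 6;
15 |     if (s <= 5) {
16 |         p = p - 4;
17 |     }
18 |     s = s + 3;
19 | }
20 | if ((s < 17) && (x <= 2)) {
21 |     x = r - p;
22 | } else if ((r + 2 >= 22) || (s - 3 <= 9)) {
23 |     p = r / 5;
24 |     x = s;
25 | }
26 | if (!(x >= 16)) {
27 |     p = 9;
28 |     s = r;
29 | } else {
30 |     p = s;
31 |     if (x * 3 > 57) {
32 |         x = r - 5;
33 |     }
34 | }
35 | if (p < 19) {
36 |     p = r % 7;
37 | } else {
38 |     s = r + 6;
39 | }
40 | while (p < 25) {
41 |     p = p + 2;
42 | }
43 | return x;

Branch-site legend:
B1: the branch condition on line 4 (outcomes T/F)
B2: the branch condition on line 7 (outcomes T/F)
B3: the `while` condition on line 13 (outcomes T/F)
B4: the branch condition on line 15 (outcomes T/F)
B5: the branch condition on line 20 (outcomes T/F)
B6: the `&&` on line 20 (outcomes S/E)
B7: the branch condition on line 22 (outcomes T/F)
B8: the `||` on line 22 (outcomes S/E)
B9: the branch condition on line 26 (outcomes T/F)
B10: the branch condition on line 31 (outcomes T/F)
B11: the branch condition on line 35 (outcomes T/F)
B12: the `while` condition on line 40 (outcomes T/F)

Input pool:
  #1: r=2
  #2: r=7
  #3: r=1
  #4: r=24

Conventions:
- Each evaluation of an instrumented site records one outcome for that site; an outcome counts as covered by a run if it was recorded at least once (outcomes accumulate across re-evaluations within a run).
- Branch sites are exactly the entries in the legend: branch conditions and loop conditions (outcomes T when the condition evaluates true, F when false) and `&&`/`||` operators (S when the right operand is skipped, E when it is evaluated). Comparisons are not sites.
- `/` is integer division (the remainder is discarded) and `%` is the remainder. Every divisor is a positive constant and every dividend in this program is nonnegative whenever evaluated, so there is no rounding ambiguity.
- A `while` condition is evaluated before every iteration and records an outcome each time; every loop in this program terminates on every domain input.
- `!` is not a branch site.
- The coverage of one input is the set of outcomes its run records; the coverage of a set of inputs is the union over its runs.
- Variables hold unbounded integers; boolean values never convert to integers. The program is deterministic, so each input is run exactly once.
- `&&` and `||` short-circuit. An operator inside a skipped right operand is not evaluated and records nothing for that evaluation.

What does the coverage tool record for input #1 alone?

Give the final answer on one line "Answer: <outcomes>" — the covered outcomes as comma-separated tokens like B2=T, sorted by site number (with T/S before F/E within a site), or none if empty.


Tracing the run of input #1 (r=2):
  B1->T, B2->T, B3->T, B4->T, B3->T, B4->T, B3->T, B4->T, B3->T, B4->F
  B3->T, B4->F, B3->F, B6->E, B5->T, B9->F, B10->T, B11->T, B12->T, B12->T
  B12->T, B12->T, B12->T, B12->T, B12->T, B12->T, B12->T, B12->T, B12->T, B12->T
  B12->F
collecting distinct outcomes: B1=T, B2=T, B3=T, B3=F, B4=T, B4=F, B5=T, B6=E, B9=F, B10=T, B11=T, B12=T, B12=F
Answer: B1=T, B2=T, B3=T, B3=F, B4=T, B4=F, B5=T, B6=E, B9=F, B10=T, B11=T, B12=T, B12=F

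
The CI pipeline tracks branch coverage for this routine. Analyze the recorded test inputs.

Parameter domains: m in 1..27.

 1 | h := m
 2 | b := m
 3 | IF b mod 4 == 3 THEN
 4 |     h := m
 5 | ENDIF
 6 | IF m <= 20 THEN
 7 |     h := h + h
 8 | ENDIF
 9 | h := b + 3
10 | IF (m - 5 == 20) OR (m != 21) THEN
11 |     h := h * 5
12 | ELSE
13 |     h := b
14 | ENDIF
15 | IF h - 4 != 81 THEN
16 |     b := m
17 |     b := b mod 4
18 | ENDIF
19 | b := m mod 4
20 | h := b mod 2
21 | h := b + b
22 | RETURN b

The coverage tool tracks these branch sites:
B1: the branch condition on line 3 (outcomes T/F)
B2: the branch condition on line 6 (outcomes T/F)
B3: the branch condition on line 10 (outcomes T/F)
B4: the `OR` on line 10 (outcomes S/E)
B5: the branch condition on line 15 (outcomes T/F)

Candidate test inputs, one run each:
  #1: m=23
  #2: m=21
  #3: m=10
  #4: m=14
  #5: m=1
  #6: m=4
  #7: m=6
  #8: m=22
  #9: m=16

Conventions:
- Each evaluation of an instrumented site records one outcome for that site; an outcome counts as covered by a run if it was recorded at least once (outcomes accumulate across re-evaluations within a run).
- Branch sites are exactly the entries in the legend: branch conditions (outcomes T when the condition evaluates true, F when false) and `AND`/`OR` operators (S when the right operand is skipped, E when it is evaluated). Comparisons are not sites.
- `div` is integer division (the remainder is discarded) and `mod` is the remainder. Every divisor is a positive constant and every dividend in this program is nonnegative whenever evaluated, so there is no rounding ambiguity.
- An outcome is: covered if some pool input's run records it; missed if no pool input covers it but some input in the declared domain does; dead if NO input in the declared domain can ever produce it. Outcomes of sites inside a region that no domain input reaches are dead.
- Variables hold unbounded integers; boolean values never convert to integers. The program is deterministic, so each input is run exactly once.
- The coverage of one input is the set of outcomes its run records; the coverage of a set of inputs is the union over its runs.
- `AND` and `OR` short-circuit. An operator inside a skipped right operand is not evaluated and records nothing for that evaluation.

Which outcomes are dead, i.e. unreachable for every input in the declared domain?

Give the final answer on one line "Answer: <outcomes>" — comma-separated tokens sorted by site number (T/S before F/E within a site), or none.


exhaustive pass over the 27-input domain:
  reachable outcomes have witnesses, e.g. B1=T (e.g. m=3), B1=F (e.g. m=1), B2=T (e.g. m=1), B2=F (e.g. m=21)
Answer: none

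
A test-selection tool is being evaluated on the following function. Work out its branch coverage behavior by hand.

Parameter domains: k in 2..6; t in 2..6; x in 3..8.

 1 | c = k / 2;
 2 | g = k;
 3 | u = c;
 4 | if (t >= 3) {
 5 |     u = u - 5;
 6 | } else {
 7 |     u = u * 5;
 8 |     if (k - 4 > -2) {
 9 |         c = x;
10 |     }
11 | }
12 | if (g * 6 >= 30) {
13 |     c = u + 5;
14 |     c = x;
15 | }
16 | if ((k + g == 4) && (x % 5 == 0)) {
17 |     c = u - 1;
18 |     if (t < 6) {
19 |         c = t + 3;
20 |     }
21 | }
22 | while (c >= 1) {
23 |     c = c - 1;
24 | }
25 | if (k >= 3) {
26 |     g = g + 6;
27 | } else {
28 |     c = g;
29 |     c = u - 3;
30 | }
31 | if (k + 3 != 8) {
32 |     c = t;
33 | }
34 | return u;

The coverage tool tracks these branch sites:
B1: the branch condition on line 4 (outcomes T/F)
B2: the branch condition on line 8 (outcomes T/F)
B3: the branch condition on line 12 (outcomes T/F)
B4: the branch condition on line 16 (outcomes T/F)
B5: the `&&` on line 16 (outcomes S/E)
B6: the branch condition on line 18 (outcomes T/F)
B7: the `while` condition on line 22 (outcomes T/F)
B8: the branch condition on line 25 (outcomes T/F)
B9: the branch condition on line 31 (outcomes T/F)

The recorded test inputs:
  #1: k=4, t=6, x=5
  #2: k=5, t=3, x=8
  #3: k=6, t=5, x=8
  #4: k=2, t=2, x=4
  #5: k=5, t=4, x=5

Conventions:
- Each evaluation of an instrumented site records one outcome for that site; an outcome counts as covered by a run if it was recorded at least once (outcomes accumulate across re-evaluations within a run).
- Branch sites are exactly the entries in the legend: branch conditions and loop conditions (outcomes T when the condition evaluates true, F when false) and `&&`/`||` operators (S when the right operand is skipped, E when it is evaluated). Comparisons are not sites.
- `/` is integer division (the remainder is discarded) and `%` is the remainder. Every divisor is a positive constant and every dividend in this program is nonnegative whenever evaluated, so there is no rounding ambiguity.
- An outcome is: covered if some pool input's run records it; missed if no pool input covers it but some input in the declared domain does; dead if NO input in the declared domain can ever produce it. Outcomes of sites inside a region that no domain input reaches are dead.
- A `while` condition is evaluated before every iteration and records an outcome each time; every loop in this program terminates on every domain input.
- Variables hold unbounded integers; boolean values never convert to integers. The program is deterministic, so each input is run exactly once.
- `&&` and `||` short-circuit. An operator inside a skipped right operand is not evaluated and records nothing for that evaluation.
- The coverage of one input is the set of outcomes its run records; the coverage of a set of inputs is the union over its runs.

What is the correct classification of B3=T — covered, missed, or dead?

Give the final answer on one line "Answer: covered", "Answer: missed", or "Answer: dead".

B3=T is recorded by pool input(s) 2, 3, 5 -> covered

Answer: covered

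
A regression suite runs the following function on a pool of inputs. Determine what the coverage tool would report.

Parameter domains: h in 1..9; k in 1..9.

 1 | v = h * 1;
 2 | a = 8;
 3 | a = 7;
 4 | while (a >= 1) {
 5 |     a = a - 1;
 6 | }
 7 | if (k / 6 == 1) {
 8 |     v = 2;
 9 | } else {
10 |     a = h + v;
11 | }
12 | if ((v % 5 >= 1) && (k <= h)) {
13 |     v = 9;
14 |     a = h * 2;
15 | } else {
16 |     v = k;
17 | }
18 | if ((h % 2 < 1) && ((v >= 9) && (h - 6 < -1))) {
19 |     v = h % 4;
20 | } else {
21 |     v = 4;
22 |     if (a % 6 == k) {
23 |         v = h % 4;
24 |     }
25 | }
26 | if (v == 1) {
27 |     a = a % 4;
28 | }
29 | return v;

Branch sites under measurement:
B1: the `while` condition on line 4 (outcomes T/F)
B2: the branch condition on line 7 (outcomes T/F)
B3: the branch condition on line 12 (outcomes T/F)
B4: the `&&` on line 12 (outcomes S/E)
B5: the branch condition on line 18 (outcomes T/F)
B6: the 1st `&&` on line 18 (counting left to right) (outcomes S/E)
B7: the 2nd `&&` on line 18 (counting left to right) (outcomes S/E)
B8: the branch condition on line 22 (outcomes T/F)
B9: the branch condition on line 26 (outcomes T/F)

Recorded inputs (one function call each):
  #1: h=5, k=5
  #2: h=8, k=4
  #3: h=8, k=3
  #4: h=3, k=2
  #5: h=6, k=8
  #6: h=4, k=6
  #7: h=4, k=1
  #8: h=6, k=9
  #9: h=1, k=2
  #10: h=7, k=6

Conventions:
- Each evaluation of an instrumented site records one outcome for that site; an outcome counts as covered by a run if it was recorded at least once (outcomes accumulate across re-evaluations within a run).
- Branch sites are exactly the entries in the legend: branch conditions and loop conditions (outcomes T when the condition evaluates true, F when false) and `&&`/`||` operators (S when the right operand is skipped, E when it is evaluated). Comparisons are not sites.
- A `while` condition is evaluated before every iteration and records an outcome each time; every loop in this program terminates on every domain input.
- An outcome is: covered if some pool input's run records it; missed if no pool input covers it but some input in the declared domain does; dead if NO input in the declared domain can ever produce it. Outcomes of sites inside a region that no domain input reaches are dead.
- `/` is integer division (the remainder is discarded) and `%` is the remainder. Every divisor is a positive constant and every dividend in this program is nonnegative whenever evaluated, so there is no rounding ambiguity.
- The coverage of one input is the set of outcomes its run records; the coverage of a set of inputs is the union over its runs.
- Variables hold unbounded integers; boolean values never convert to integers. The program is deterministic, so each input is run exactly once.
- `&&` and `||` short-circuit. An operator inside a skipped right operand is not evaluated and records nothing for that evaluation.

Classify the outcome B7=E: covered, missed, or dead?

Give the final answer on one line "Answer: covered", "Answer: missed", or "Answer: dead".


B7=E is recorded by pool input(s) 2, 3, 7, 8 -> covered
Answer: covered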